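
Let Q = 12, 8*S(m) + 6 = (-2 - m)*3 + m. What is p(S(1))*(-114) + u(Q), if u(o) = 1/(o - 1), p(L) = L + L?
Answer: 4390/11 ≈ 399.09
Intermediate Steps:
S(m) = -3/2 - m/4 (S(m) = -¾ + ((-2 - m)*3 + m)/8 = -¾ + ((-6 - 3*m) + m)/8 = -¾ + (-6 - 2*m)/8 = -¾ + (-¾ - m/4) = -3/2 - m/4)
p(L) = 2*L
u(o) = 1/(-1 + o)
p(S(1))*(-114) + u(Q) = (2*(-3/2 - ¼*1))*(-114) + 1/(-1 + 12) = (2*(-3/2 - ¼))*(-114) + 1/11 = (2*(-7/4))*(-114) + 1/11 = -7/2*(-114) + 1/11 = 399 + 1/11 = 4390/11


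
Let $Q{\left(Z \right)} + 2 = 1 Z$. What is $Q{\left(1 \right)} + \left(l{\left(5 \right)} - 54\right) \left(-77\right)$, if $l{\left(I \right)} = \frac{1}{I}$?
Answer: $\frac{20708}{5} \approx 4141.6$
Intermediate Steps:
$Q{\left(Z \right)} = -2 + Z$ ($Q{\left(Z \right)} = -2 + 1 Z = -2 + Z$)
$Q{\left(1 \right)} + \left(l{\left(5 \right)} - 54\right) \left(-77\right) = \left(-2 + 1\right) + \left(\frac{1}{5} - 54\right) \left(-77\right) = -1 + \left(\frac{1}{5} - 54\right) \left(-77\right) = -1 - - \frac{20713}{5} = -1 + \frac{20713}{5} = \frac{20708}{5}$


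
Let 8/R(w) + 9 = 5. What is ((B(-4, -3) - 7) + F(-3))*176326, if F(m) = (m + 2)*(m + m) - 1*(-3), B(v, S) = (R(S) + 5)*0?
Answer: 352652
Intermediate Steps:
R(w) = -2 (R(w) = 8/(-9 + 5) = 8/(-4) = 8*(-1/4) = -2)
B(v, S) = 0 (B(v, S) = (-2 + 5)*0 = 3*0 = 0)
F(m) = 3 + 2*m*(2 + m) (F(m) = (2 + m)*(2*m) + 3 = 2*m*(2 + m) + 3 = 3 + 2*m*(2 + m))
((B(-4, -3) - 7) + F(-3))*176326 = ((0 - 7) + (3 + 2*(-3)**2 + 4*(-3)))*176326 = (-7 + (3 + 2*9 - 12))*176326 = (-7 + (3 + 18 - 12))*176326 = (-7 + 9)*176326 = 2*176326 = 352652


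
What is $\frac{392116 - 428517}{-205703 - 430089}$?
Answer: $\frac{36401}{635792} \approx 0.057253$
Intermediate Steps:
$\frac{392116 - 428517}{-205703 - 430089} = - \frac{36401}{-205703 - 430089} = - \frac{36401}{-635792} = \left(-36401\right) \left(- \frac{1}{635792}\right) = \frac{36401}{635792}$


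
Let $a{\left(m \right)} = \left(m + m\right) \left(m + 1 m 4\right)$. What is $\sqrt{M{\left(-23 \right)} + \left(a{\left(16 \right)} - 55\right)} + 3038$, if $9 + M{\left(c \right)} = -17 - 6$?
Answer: $3038 + \sqrt{2473} \approx 3087.7$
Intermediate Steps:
$a{\left(m \right)} = 10 m^{2}$ ($a{\left(m \right)} = 2 m \left(m + m 4\right) = 2 m \left(m + 4 m\right) = 2 m 5 m = 10 m^{2}$)
$M{\left(c \right)} = -32$ ($M{\left(c \right)} = -9 - 23 = -32$)
$\sqrt{M{\left(-23 \right)} + \left(a{\left(16 \right)} - 55\right)} + 3038 = \sqrt{-32 - \left(55 - 10 \cdot 16^{2}\right)} + 3038 = \sqrt{-32 + \left(10 \cdot 256 - 55\right)} + 3038 = \sqrt{-32 + \left(2560 - 55\right)} + 3038 = \sqrt{-32 + 2505} + 3038 = \sqrt{2473} + 3038 = 3038 + \sqrt{2473}$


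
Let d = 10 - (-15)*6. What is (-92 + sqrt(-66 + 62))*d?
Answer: -9200 + 200*I ≈ -9200.0 + 200.0*I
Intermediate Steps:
d = 100 (d = 10 - 1*(-90) = 10 + 90 = 100)
(-92 + sqrt(-66 + 62))*d = (-92 + sqrt(-66 + 62))*100 = (-92 + sqrt(-4))*100 = (-92 + 2*I)*100 = -9200 + 200*I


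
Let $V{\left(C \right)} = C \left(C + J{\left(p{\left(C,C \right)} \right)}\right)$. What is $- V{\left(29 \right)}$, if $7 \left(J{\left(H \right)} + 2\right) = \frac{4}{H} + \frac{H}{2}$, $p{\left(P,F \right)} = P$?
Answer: $- \frac{11811}{14} \approx -843.64$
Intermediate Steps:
$J{\left(H \right)} = -2 + \frac{H}{14} + \frac{4}{7 H}$ ($J{\left(H \right)} = -2 + \frac{\frac{4}{H} + \frac{H}{2}}{7} = -2 + \frac{\frac{H}{2} + \frac{4}{H}}{7} = -2 + \left(\frac{H}{14} + \frac{4}{7 H}\right) = -2 + \frac{H}{14} + \frac{4}{7 H}$)
$V{\left(C \right)} = C \left(C + \frac{8 + C \left(-28 + C\right)}{14 C}\right)$
$- V{\left(29 \right)} = - (\frac{4}{7} - 58 + \frac{15 \cdot 29^{2}}{14}) = - (\frac{4}{7} - 58 + \frac{15}{14} \cdot 841) = - (\frac{4}{7} - 58 + \frac{12615}{14}) = \left(-1\right) \frac{11811}{14} = - \frac{11811}{14}$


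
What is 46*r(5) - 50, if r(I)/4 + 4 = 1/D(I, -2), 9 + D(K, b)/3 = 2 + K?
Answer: -2450/3 ≈ -816.67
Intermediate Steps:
D(K, b) = -21 + 3*K (D(K, b) = -27 + 3*(2 + K) = -27 + (6 + 3*K) = -21 + 3*K)
r(I) = -16 + 4/(-21 + 3*I)
46*r(5) - 50 = 46*(4*(85 - 12*5)/(3*(-7 + 5))) - 50 = 46*((4/3)*(85 - 60)/(-2)) - 50 = 46*((4/3)*(-½)*25) - 50 = 46*(-50/3) - 50 = -2300/3 - 50 = -2450/3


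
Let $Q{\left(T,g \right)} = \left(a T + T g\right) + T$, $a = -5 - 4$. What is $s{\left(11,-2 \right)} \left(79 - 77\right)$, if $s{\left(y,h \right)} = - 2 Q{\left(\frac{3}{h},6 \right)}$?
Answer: $-12$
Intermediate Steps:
$a = -9$ ($a = -5 - 4 = -9$)
$Q{\left(T,g \right)} = - 8 T + T g$ ($Q{\left(T,g \right)} = \left(- 9 T + T g\right) + T = - 8 T + T g$)
$s{\left(y,h \right)} = \frac{12}{h}$ ($s{\left(y,h \right)} = - 2 \frac{3}{h} \left(-8 + 6\right) = - 2 \frac{3}{h} \left(-2\right) = - 2 \left(- \frac{6}{h}\right) = \frac{12}{h}$)
$s{\left(11,-2 \right)} \left(79 - 77\right) = \frac{12}{-2} \left(79 - 77\right) = 12 \left(- \frac{1}{2}\right) 2 = \left(-6\right) 2 = -12$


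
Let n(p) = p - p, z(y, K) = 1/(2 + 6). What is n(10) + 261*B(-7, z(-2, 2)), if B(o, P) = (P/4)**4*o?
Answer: -1827/1048576 ≈ -0.0017424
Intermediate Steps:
z(y, K) = 1/8
B(o, P) = o*P**4/256 (B(o, P) = (P*(1/4))**4*o = (P/4)**4*o = (P**4/256)*o = o*P**4/256)
n(p) = 0
n(10) + 261*B(-7, z(-2, 2)) = 0 + 261*((1/256)*(-7)*(1/8)**4) = 0 + 261*((1/256)*(-7)*(1/4096)) = 0 + 261*(-7/1048576) = 0 - 1827/1048576 = -1827/1048576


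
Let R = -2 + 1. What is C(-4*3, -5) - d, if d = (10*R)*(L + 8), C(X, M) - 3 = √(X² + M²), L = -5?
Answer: 46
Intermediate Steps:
R = -1
C(X, M) = 3 + √(M² + X²) (C(X, M) = 3 + √(X² + M²) = 3 + √(M² + X²))
d = -30 (d = (10*(-1))*(-5 + 8) = -10*3 = -30)
C(-4*3, -5) - d = (3 + √((-5)² + (-4*3)²)) - 1*(-30) = (3 + √(25 + (-12)²)) + 30 = (3 + √(25 + 144)) + 30 = (3 + √169) + 30 = (3 + 13) + 30 = 16 + 30 = 46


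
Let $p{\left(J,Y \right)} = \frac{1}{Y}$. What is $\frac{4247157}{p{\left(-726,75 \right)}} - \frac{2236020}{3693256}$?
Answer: $\frac{294109463313345}{923314} \approx 3.1854 \cdot 10^{8}$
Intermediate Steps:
$\frac{4247157}{p{\left(-726,75 \right)}} - \frac{2236020}{3693256} = \frac{4247157}{\frac{1}{75}} - \frac{2236020}{3693256} = 4247157 \frac{1}{\frac{1}{75}} - \frac{559005}{923314} = 4247157 \cdot 75 - \frac{559005}{923314} = 318536775 - \frac{559005}{923314} = \frac{294109463313345}{923314}$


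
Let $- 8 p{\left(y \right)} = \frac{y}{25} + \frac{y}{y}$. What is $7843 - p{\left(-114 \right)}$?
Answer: $\frac{1568511}{200} \approx 7842.6$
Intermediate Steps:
$p{\left(y \right)} = - \frac{1}{8} - \frac{y}{200}$ ($p{\left(y \right)} = - \frac{\frac{y}{25} + \frac{y}{y}}{8} = - \frac{y \frac{1}{25} + 1}{8} = - \frac{\frac{y}{25} + 1}{8} = - \frac{1 + \frac{y}{25}}{8} = - \frac{1}{8} - \frac{y}{200}$)
$7843 - p{\left(-114 \right)} = 7843 - \left(- \frac{1}{8} - - \frac{57}{100}\right) = 7843 - \left(- \frac{1}{8} + \frac{57}{100}\right) = 7843 - \frac{89}{200} = \frac{1568511}{200}$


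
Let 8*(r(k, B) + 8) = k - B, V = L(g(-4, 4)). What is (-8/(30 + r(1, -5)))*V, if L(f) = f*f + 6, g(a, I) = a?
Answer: -704/91 ≈ -7.7363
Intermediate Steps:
L(f) = 6 + f² (L(f) = f² + 6 = 6 + f²)
V = 22 (V = 6 + (-4)² = 6 + 16 = 22)
r(k, B) = -8 - B/8 + k/8 (r(k, B) = -8 + (k - B)/8 = -8 + (-B/8 + k/8) = -8 - B/8 + k/8)
(-8/(30 + r(1, -5)))*V = (-8/(30 + (-8 - ⅛*(-5) + (⅛)*1)))*22 = (-8/(30 + (-8 + 5/8 + ⅛)))*22 = (-8/(30 - 29/4))*22 = (-8/(91/4))*22 = ((4/91)*(-8))*22 = -32/91*22 = -704/91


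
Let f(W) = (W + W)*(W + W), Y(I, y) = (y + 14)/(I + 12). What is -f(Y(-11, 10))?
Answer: -2304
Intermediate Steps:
Y(I, y) = (14 + y)/(12 + I)
f(W) = 4*W² (f(W) = (2*W)*(2*W) = 4*W²)
-f(Y(-11, 10)) = -4*((14 + 10)/(12 - 11))² = -4*(24/1)² = -4*(1*24)² = -4*24² = -4*576 = -1*2304 = -2304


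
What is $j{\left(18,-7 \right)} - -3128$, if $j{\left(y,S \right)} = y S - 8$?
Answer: $2994$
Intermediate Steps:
$j{\left(y,S \right)} = -8 + S y$ ($j{\left(y,S \right)} = S y - 8 = -8 + S y$)
$j{\left(18,-7 \right)} - -3128 = \left(-8 - 126\right) - -3128 = \left(-8 - 126\right) + 3128 = -134 + 3128 = 2994$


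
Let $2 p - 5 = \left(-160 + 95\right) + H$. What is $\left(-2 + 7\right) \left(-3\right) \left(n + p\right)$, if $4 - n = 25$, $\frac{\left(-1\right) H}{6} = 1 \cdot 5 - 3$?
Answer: $855$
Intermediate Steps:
$H = -12$ ($H = - 6 \left(1 \cdot 5 - 3\right) = - 6 \left(5 - 3\right) = \left(-6\right) 2 = -12$)
$n = -21$ ($n = 4 - 25 = -21$)
$p = -36$ ($p = \frac{5}{2} + \frac{\left(-160 + 95\right) - 12}{2} = \frac{5}{2} + \frac{-65 - 12}{2} = \frac{5}{2} + \frac{1}{2} \left(-77\right) = \frac{5}{2} - \frac{77}{2} = -36$)
$\left(-2 + 7\right) \left(-3\right) \left(n + p\right) = \left(-2 + 7\right) \left(-3\right) \left(-21 - 36\right) = 5 \left(-3\right) \left(-57\right) = \left(-15\right) \left(-57\right) = 855$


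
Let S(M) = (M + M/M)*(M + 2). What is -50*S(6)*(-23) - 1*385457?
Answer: -321057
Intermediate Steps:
S(M) = (1 + M)*(2 + M) (S(M) = (M + 1)*(2 + M) = (1 + M)*(2 + M))
-50*S(6)*(-23) - 1*385457 = -50*(2 + 6² + 3*6)*(-23) - 1*385457 = -50*(2 + 36 + 18)*(-23) - 385457 = -50*56*(-23) - 385457 = -2800*(-23) - 385457 = 64400 - 385457 = -321057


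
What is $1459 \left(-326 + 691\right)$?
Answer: $532535$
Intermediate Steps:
$1459 \left(-326 + 691\right) = 1459 \cdot 365 = 532535$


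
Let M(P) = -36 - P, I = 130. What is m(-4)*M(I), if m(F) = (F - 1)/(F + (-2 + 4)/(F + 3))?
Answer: -415/3 ≈ -138.33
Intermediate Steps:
m(F) = (-1 + F)/(F + 2/(3 + F))
m(-4)*M(I) = ((-3 + (-4)² + 2*(-4))/(2 + (-4)² + 3*(-4)))*(-36 - 1*130) = ((-3 + 16 - 8)/(2 + 16 - 12))*(-36 - 130) = (5/6)*(-166) = ((⅙)*5)*(-166) = (⅚)*(-166) = -415/3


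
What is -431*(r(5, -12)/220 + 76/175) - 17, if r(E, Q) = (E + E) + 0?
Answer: -861507/3850 ≈ -223.77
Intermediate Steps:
r(E, Q) = 2*E (r(E, Q) = 2*E + 0 = 2*E)
-431*(r(5, -12)/220 + 76/175) - 17 = -431*((2*5)/220 + 76/175) - 17 = -431*(10*(1/220) + 76*(1/175)) - 17 = -431*(1/22 + 76/175) - 17 = -431*1847/3850 - 17 = -796057/3850 - 17 = -861507/3850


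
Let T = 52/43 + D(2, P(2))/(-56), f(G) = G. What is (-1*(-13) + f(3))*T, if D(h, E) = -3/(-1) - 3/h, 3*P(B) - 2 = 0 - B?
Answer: 5695/301 ≈ 18.920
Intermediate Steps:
P(B) = 2/3 - B/3 (P(B) = 2/3 + (0 - B)/3 = 2/3 + (-B)/3 = 2/3 - B/3)
D(h, E) = 3 - 3/h (D(h, E) = -3*(-1) - 3/h = 3 - 3/h)
T = 5695/4816 (T = 52/43 + (3 - 3/2)/(-56) = 52*(1/43) + (3 - 3*1/2)*(-1/56) = 52/43 + (3 - 3/2)*(-1/56) = 52/43 + (3/2)*(-1/56) = 52/43 - 3/112 = 5695/4816 ≈ 1.1825)
(-1*(-13) + f(3))*T = (-1*(-13) + 3)*(5695/4816) = (13 + 3)*(5695/4816) = 16*(5695/4816) = 5695/301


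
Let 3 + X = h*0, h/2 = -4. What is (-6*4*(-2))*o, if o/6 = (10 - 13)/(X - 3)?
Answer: 144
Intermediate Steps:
h = -8 (h = 2*(-4) = -8)
X = -3 (X = -3 - 8*0 = -3 + 0 = -3)
o = 3 (o = 6*((10 - 13)/(-3 - 3)) = 6*(-3/(-6)) = 6*(-3*(-⅙)) = 6*(½) = 3)
(-6*4*(-2))*o = -6*4*(-2)*3 = -24*(-2)*3 = -1*(-48)*3 = 48*3 = 144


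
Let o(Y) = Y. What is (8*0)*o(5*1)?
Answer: 0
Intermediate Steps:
(8*0)*o(5*1) = (8*0)*(5*1) = 0*5 = 0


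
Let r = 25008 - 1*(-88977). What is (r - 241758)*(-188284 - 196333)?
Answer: 49143667941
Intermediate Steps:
r = 113985 (r = 25008 + 88977 = 113985)
(r - 241758)*(-188284 - 196333) = (113985 - 241758)*(-188284 - 196333) = -127773*(-384617) = 49143667941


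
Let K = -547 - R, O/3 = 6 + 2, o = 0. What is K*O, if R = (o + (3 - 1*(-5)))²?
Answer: -14664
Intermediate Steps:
O = 24 (O = 3*(6 + 2) = 3*8 = 24)
R = 64 (R = (0 + (3 - 1*(-5)))² = (0 + (3 + 5))² = (0 + 8)² = 8² = 64)
K = -611 (K = -547 - 1*64 = -547 - 64 = -611)
K*O = -611*24 = -14664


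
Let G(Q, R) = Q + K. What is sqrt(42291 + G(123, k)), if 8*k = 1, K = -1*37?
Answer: sqrt(42377) ≈ 205.86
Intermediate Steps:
K = -37
k = 1/8 (k = (1/8)*1 = 1/8 ≈ 0.12500)
G(Q, R) = -37 + Q (G(Q, R) = Q - 37 = -37 + Q)
sqrt(42291 + G(123, k)) = sqrt(42291 + (-37 + 123)) = sqrt(42291 + 86) = sqrt(42377)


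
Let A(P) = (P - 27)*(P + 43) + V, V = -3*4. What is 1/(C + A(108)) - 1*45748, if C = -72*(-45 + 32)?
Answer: -601814939/13155 ≈ -45748.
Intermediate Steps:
V = -12
A(P) = -12 + (-27 + P)*(43 + P) (A(P) = (P - 27)*(P + 43) - 12 = (-27 + P)*(43 + P) - 12 = -12 + (-27 + P)*(43 + P))
C = 936 (C = -72*(-13) = 936)
1/(C + A(108)) - 1*45748 = 1/(936 + (-1173 + 108² + 16*108)) - 1*45748 = 1/(936 + (-1173 + 11664 + 1728)) - 45748 = 1/(936 + 12219) - 45748 = 1/13155 - 45748 = -601814939/13155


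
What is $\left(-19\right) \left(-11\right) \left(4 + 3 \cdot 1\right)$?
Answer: $1463$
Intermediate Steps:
$\left(-19\right) \left(-11\right) \left(4 + 3 \cdot 1\right) = 209 \left(4 + 3\right) = 209 \cdot 7 = 1463$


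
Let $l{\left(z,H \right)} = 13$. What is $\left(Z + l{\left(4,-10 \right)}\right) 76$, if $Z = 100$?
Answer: $8588$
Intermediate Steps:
$\left(Z + l{\left(4,-10 \right)}\right) 76 = \left(100 + 13\right) 76 = 113 \cdot 76 = 8588$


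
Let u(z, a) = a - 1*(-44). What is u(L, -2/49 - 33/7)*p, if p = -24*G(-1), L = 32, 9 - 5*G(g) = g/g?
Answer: -369216/245 ≈ -1507.0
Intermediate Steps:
G(g) = 8/5 (G(g) = 9/5 - g/(5*g) = 9/5 - ⅕*1 = 9/5 - ⅕ = 8/5)
p = -192/5 (p = -24*8/5 = -192/5 ≈ -38.400)
u(z, a) = 44 + a (u(z, a) = a + 44 = 44 + a)
u(L, -2/49 - 33/7)*p = (44 + (-2/49 - 33/7))*(-192/5) = (44 - 233/49)*(-192/5) = (1923/49)*(-192/5) = -369216/245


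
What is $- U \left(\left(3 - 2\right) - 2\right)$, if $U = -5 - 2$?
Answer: $-7$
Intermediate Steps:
$U = -7$
$- U \left(\left(3 - 2\right) - 2\right) = \left(-1\right) \left(-7\right) \left(\left(3 - 2\right) - 2\right) = 7 \left(1 - 2\right) = 7 \left(-1\right) = -7$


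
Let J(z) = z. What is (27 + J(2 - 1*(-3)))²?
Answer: 1024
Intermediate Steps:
(27 + J(2 - 1*(-3)))² = (27 + (2 - 1*(-3)))² = (27 + (2 + 3))² = (27 + 5)² = 32² = 1024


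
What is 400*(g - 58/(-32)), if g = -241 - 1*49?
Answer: -115275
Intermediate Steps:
g = -290 (g = -241 - 49 = -290)
400*(g - 58/(-32)) = 400*(-290 - 58/(-32)) = 400*(-290 - 58*(-1/32)) = 400*(-290 + 29/16) = 400*(-4611/16) = -115275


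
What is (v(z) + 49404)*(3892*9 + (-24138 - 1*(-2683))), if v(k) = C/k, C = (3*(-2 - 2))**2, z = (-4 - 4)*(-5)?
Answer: 3353046774/5 ≈ 6.7061e+8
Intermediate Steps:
z = 40 (z = -8*(-5) = 40)
C = 144 (C = (3*(-4))**2 = (-12)**2 = 144)
v(k) = 144/k
(v(z) + 49404)*(3892*9 + (-24138 - 1*(-2683))) = (144/40 + 49404)*(3892*9 + (-24138 - 1*(-2683))) = (144*(1/40) + 49404)*(35028 + (-24138 + 2683)) = (18/5 + 49404)*(35028 - 21455) = (247038/5)*13573 = 3353046774/5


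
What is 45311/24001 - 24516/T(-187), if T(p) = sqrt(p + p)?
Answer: 45311/24001 + 12258*I*sqrt(374)/187 ≈ 1.8879 + 1267.7*I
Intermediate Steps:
T(p) = sqrt(2)*sqrt(p) (T(p) = sqrt(2*p) = sqrt(2)*sqrt(p))
45311/24001 - 24516/T(-187) = 45311/24001 - 24516*(-I*sqrt(374)/374) = 45311/24001 - (-12258)*I*sqrt(374)/187 = 45311/24001 + 12258*I*sqrt(374)/187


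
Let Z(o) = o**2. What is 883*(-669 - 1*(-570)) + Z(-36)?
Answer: -86121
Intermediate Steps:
883*(-669 - 1*(-570)) + Z(-36) = 883*(-669 - 1*(-570)) + (-36)**2 = 883*(-669 + 570) + 1296 = 883*(-99) + 1296 = -87417 + 1296 = -86121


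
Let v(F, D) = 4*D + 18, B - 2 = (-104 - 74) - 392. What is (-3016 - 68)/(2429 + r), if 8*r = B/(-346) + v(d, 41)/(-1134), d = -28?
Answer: -345728736/272321371 ≈ -1.2696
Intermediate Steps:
B = -568 (B = 2 + ((-104 - 74) - 392) = 2 + (-178 - 392) = 2 - 570 = -568)
v(F, D) = 18 + 4*D
r = 20755/112104 (r = (-568/(-346) + (18 + 4*41)/(-1134))/8 = (-568*(-1/346) + (18 + 164)*(-1/1134))/8 = (284/173 + 182*(-1/1134))/8 = (284/173 - 13/81)/8 = (⅛)*(20755/14013) = 20755/112104 ≈ 0.18514)
(-3016 - 68)/(2429 + r) = (-3016 - 68)/(2429 + 20755/112104) = -3084/272321371/112104 = -3084*112104/272321371 = -345728736/272321371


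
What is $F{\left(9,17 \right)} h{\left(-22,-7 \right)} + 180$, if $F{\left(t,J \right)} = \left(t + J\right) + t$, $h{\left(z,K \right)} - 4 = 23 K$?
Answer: $-5315$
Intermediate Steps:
$h{\left(z,K \right)} = 4 + 23 K$
$F{\left(t,J \right)} = J + 2 t$ ($F{\left(t,J \right)} = \left(J + t\right) + t = J + 2 t$)
$F{\left(9,17 \right)} h{\left(-22,-7 \right)} + 180 = \left(17 + 2 \cdot 9\right) \left(4 + 23 \left(-7\right)\right) + 180 = \left(17 + 18\right) \left(4 - 161\right) + 180 = 35 \left(-157\right) + 180 = -5495 + 180 = -5315$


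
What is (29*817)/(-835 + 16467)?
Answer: 23693/15632 ≈ 1.5157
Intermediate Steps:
(29*817)/(-835 + 16467) = 23693/15632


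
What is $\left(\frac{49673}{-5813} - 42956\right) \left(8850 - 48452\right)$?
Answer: $\frac{9890714385402}{5813} \approx 1.7015 \cdot 10^{9}$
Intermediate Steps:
$\left(\frac{49673}{-5813} - 42956\right) \left(8850 - 48452\right) = \left(49673 \left(- \frac{1}{5813}\right) - 42956\right) \left(-39602\right) = \left(- \frac{49673}{5813} - 42956\right) \left(-39602\right) = \left(- \frac{249752901}{5813}\right) \left(-39602\right) = \frac{9890714385402}{5813}$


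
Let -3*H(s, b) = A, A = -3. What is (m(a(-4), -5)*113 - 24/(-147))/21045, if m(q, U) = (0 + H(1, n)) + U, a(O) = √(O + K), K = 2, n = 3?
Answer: -1476/68747 ≈ -0.021470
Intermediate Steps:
H(s, b) = 1 (H(s, b) = -⅓*(-3) = 1)
a(O) = √(2 + O) (a(O) = √(O + 2) = √(2 + O))
m(q, U) = 1 + U (m(q, U) = (0 + 1) + U = 1 + U)
(m(a(-4), -5)*113 - 24/(-147))/21045 = ((1 - 5)*113 - 24/(-147))/21045 = (-4*113 - 24*(-1/147))*(1/21045) = (-452 + 8/49)*(1/21045) = -22140/49*1/21045 = -1476/68747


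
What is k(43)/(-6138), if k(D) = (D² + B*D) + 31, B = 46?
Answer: -643/1023 ≈ -0.62854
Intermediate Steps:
k(D) = 31 + D² + 46*D (k(D) = (D² + 46*D) + 31 = 31 + D² + 46*D)
k(43)/(-6138) = (31 + 43² + 46*43)/(-6138) = (31 + 1849 + 1978)*(-1/6138) = 3858*(-1/6138) = -643/1023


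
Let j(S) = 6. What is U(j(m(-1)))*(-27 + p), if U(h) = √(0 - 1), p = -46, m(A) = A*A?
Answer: -73*I ≈ -73.0*I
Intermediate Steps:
m(A) = A²
U(h) = I (U(h) = √(-1) = I)
U(j(m(-1)))*(-27 + p) = I*(-27 - 46) = I*(-73) = -73*I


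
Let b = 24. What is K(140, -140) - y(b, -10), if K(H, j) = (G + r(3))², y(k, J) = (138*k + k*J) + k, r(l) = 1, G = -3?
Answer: -3092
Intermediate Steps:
y(k, J) = 139*k + J*k (y(k, J) = (138*k + J*k) + k = 139*k + J*k)
K(H, j) = 4 (K(H, j) = (-3 + 1)² = (-2)² = 4)
K(140, -140) - y(b, -10) = 4 - 24*(139 - 10) = 4 - 24*129 = 4 - 1*3096 = 4 - 3096 = -3092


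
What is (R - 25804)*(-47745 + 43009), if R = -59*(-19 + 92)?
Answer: 142605696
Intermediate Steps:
R = -4307 (R = -59*73 = -4307)
(R - 25804)*(-47745 + 43009) = (-4307 - 25804)*(-47745 + 43009) = -30111*(-4736) = 142605696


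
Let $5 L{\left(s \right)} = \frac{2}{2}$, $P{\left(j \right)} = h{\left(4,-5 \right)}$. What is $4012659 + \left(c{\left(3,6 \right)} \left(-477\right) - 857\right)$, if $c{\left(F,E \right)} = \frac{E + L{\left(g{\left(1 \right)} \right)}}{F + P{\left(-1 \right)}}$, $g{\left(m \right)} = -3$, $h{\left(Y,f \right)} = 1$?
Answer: $\frac{80221253}{20} \approx 4.0111 \cdot 10^{6}$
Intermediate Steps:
$P{\left(j \right)} = 1$
$L{\left(s \right)} = \frac{1}{5}$ ($L{\left(s \right)} = \frac{2 \cdot \frac{1}{2}}{5} = \frac{1}{5} \cdot 1 = \frac{1}{5}$)
$c{\left(F,E \right)} = \frac{\frac{1}{5} + E}{1 + F}$ ($c{\left(F,E \right)} = \frac{E + \frac{1}{5}}{F + 1} = \frac{\frac{1}{5} + E}{1 + F}$)
$4012659 + \left(c{\left(3,6 \right)} \left(-477\right) - 857\right) = 4012659 - \left(857 - \frac{\frac{1}{5} + 6}{1 + 3} \left(-477\right)\right) = 4012659 - \left(857 - \frac{1}{4} \cdot \frac{31}{5} \left(-477\right)\right) = 4012659 + \left(\frac{31}{20} \left(-477\right) - 857\right) = 4012659 - \frac{31927}{20} = \frac{80221253}{20}$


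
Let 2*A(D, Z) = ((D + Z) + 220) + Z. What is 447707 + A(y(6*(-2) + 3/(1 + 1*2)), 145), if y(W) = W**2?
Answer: 896045/2 ≈ 4.4802e+5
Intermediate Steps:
A(D, Z) = 110 + Z + D/2 (A(D, Z) = (((D + Z) + 220) + Z)/2 = ((220 + D + Z) + Z)/2 = (220 + D + 2*Z)/2 = 110 + Z + D/2)
447707 + A(y(6*(-2) + 3/(1 + 1*2)), 145) = 447707 + (110 + 145 + (6*(-2) + 3/(1 + 1*2))**2/2) = 447707 + (110 + 145 + (-12 + 3/(1 + 2))**2/2) = 447707 + (110 + 145 + (-12 + 3/3)**2/2) = 447707 + (110 + 145 + (-12 + 3*(1/3))**2/2) = 447707 + (110 + 145 + (-12 + 1)**2/2) = 447707 + (110 + 145 + (1/2)*(-11)**2) = 447707 + (110 + 145 + (1/2)*121) = 447707 + (110 + 145 + 121/2) = 447707 + 631/2 = 896045/2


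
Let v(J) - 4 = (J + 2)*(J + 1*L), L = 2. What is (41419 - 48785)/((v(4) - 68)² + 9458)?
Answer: -3683/5121 ≈ -0.71920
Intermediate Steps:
v(J) = 4 + (2 + J)² (v(J) = 4 + (J + 2)*(J + 1*2) = 4 + (2 + J)*(J + 2) = 4 + (2 + J)*(2 + J) = 4 + (2 + J)²)
(41419 - 48785)/((v(4) - 68)² + 9458) = (41419 - 48785)/(((8 + 4² + 4*4) - 68)² + 9458) = -7366/(((8 + 16 + 16) - 68)² + 9458) = -7366/((40 - 68)² + 9458) = -7366/((-28)² + 9458) = -7366/(784 + 9458) = -7366/10242 = -7366*1/10242 = -3683/5121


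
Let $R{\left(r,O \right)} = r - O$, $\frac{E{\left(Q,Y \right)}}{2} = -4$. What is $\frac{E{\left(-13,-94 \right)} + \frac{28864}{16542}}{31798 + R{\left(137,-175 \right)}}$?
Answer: $- \frac{25868}{132790905} \approx -0.0001948$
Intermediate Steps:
$E{\left(Q,Y \right)} = -8$ ($E{\left(Q,Y \right)} = 2 \left(-4\right) = -8$)
$\frac{E{\left(-13,-94 \right)} + \frac{28864}{16542}}{31798 + R{\left(137,-175 \right)}} = \frac{-8 + \frac{28864}{16542}}{31798 + \left(137 - -175\right)} = \frac{-8 + 28864 \cdot \frac{1}{16542}}{31798 + \left(137 + 175\right)} = \frac{-8 + \frac{14432}{8271}}{31798 + 312} = - \frac{51736}{8271 \cdot 32110} = \left(- \frac{51736}{8271}\right) \frac{1}{32110} = - \frac{25868}{132790905}$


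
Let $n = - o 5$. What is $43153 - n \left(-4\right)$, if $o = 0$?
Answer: $43153$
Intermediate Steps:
$n = 0$ ($n = \left(-1\right) 0 \cdot 5 = 0 \cdot 5 = 0$)
$43153 - n \left(-4\right) = 43153 - 0 \left(-4\right) = 43153 - 0 = 43153 + 0 = 43153$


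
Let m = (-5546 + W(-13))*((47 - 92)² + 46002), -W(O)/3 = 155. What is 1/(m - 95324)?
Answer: -1/288785621 ≈ -3.4628e-9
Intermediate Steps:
W(O) = -465 (W(O) = -3*155 = -465)
m = -288690297 (m = (-5546 - 465)*((47 - 92)² + 46002) = -6011*((-45)² + 46002) = -6011*(2025 + 46002) = -6011*48027 = -288690297)
1/(m - 95324) = 1/(-288690297 - 95324) = 1/(-288785621) = -1/288785621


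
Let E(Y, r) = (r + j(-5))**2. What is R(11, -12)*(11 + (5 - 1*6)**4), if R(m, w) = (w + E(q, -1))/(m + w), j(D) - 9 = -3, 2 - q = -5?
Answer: -156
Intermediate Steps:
q = 7 (q = 2 - 1*(-5) = 2 + 5 = 7)
j(D) = 6 (j(D) = 9 - 3 = 6)
E(Y, r) = (6 + r)**2 (E(Y, r) = (r + 6)**2 = (6 + r)**2)
R(m, w) = (25 + w)/(m + w) (R(m, w) = (w + (6 - 1)**2)/(m + w) = (w + 5**2)/(m + w) = (w + 25)/(m + w) = (25 + w)/(m + w))
R(11, -12)*(11 + (5 - 1*6)**4) = ((25 - 12)/(11 - 12))*(11 + (5 - 1*6)**4) = (13/(-1))*(11 + (5 - 6)**4) = (-1*13)*(11 + (-1)**4) = -13*(11 + 1) = -13*12 = -156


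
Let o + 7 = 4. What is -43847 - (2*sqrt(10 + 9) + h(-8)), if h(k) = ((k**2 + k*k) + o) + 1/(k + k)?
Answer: -703551/16 - 2*sqrt(19) ≈ -43981.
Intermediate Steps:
o = -3 (o = -7 + 4 = -3)
h(k) = -3 + 1/(2*k) + 2*k**2 (h(k) = ((k**2 + k*k) - 3) + 1/(k + k) = ((k**2 + k**2) - 3) + 1/(2*k) = (2*k**2 - 3) + 1/(2*k) = (-3 + 2*k**2) + 1/(2*k) = -3 + 1/(2*k) + 2*k**2)
-43847 - (2*sqrt(10 + 9) + h(-8)) = -43847 - (2*sqrt(10 + 9) + (-3 + (1/2)/(-8) + 2*(-8)**2)) = -43847 - (2*sqrt(19) + (-3 + (1/2)*(-1/8) + 2*64)) = -43847 - (2*sqrt(19) + (-3 - 1/16 + 128)) = -43847 - (2*sqrt(19) + 1999/16) = -43847 - (1999/16 + 2*sqrt(19)) = -43847 + (-1999/16 - 2*sqrt(19)) = -703551/16 - 2*sqrt(19)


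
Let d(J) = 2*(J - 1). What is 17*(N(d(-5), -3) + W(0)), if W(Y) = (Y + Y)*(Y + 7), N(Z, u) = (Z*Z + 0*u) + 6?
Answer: 2550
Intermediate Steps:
d(J) = -2 + 2*J (d(J) = 2*(-1 + J) = -2 + 2*J)
N(Z, u) = 6 + Z² (N(Z, u) = (Z² + 0) + 6 = Z² + 6 = 6 + Z²)
W(Y) = 2*Y*(7 + Y) (W(Y) = (2*Y)*(7 + Y) = 2*Y*(7 + Y))
17*(N(d(-5), -3) + W(0)) = 17*((6 + (-2 + 2*(-5))²) + 2*0*(7 + 0)) = 17*((6 + (-2 - 10)²) + 2*0*7) = 17*((6 + (-12)²) + 0) = 17*((6 + 144) + 0) = 17*(150 + 0) = 17*150 = 2550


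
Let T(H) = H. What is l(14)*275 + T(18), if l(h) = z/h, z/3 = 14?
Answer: 843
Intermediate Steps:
z = 42 (z = 3*14 = 42)
l(h) = 42/h
l(14)*275 + T(18) = (42/14)*275 + 18 = (42*(1/14))*275 + 18 = 3*275 + 18 = 825 + 18 = 843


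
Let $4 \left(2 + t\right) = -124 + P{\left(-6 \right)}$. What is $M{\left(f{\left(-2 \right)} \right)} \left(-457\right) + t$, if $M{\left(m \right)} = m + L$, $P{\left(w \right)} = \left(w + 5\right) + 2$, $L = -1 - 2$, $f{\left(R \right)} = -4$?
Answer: $\frac{12665}{4} \approx 3166.3$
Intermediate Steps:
$L = -3$ ($L = -1 - 2 = -3$)
$P{\left(w \right)} = 7 + w$ ($P{\left(w \right)} = \left(5 + w\right) + 2 = 7 + w$)
$M{\left(m \right)} = -3 + m$ ($M{\left(m \right)} = m - 3 = -3 + m$)
$t = - \frac{131}{4}$ ($t = -2 + \frac{-124 + \left(7 - 6\right)}{4} = -2 + \frac{-124 + 1}{4} = -2 + \frac{1}{4} \left(-123\right) = -2 - \frac{123}{4} = - \frac{131}{4} \approx -32.75$)
$M{\left(f{\left(-2 \right)} \right)} \left(-457\right) + t = \left(-3 - 4\right) \left(-457\right) - \frac{131}{4} = \left(-7\right) \left(-457\right) - \frac{131}{4} = 3199 - \frac{131}{4} = \frac{12665}{4}$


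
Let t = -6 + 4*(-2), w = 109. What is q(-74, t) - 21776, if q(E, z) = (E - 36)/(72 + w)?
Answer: -3941566/181 ≈ -21777.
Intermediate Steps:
t = -14 (t = -6 - 8 = -14)
q(E, z) = -36/181 + E/181 (q(E, z) = (E - 36)/(72 + 109) = (-36 + E)/181 = (-36 + E)*(1/181) = -36/181 + E/181)
q(-74, t) - 21776 = (-36/181 + (1/181)*(-74)) - 21776 = (-36/181 - 74/181) - 21776 = -110/181 - 21776 = -3941566/181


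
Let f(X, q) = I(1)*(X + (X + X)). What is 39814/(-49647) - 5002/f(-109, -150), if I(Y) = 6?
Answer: 28369871/16234569 ≈ 1.7475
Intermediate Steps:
f(X, q) = 18*X (f(X, q) = 6*(X + (X + X)) = 6*(X + 2*X) = 6*(3*X) = 18*X)
39814/(-49647) - 5002/f(-109, -150) = 39814/(-49647) - 5002/(18*(-109)) = 39814*(-1/49647) - 5002/(-1962) = -39814/49647 - 5002*(-1/1962) = -39814/49647 + 2501/981 = 28369871/16234569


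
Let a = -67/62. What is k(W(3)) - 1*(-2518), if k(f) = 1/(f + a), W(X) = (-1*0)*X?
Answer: 168644/67 ≈ 2517.1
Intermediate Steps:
a = -67/62 (a = -67*1/62 = -67/62 ≈ -1.0806)
W(X) = 0 (W(X) = 0*X = 0)
k(f) = 1/(-67/62 + f) (k(f) = 1/(f - 67/62) = 1/(-67/62 + f))
k(W(3)) - 1*(-2518) = 62/(-67 + 62*0) - 1*(-2518) = 62/(-67 + 0) + 2518 = 62/(-67) + 2518 = 62*(-1/67) + 2518 = -62/67 + 2518 = 168644/67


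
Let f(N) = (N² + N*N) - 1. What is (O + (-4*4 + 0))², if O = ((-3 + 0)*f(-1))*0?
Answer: 256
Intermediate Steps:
f(N) = -1 + 2*N² (f(N) = (N² + N²) - 1 = 2*N² - 1 = -1 + 2*N²)
O = 0 (O = ((-3 + 0)*(-1 + 2*(-1)²))*0 = -3*(-1 + 2*1)*0 = -3*(-1 + 2)*0 = -3*1*0 = -3*0 = 0)
(O + (-4*4 + 0))² = (0 + (-4*4 + 0))² = (0 + (-16 + 0))² = (0 - 16)² = (-16)² = 256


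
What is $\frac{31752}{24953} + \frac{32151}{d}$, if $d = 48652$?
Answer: $\frac{2347062207}{1214013356} \approx 1.9333$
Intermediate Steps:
$\frac{31752}{24953} + \frac{32151}{d} = \frac{31752}{24953} + \frac{32151}{48652} = \frac{2347062207}{1214013356}$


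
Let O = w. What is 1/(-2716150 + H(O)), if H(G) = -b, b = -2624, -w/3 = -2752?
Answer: -1/2713526 ≈ -3.6852e-7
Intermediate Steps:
w = 8256 (w = -3*(-2752) = 8256)
O = 8256
H(G) = 2624 (H(G) = -1*(-2624) = 2624)
1/(-2716150 + H(O)) = 1/(-2716150 + 2624) = 1/(-2713526) = -1/2713526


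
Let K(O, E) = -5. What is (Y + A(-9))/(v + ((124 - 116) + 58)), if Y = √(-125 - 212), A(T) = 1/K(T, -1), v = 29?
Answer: -1/475 + I*√337/95 ≈ -0.0021053 + 0.19324*I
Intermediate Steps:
A(T) = -⅕ (A(T) = 1/(-5) = -⅕)
Y = I*√337 (Y = √(-337) = I*√337 ≈ 18.358*I)
(Y + A(-9))/(v + ((124 - 116) + 58)) = (I*√337 - ⅕)/(29 + ((124 - 116) + 58)) = (-⅕ + I*√337)/(29 + (8 + 58)) = (-⅕ + I*√337)/(29 + 66) = (-⅕ + I*√337)/95 = (-⅕ + I*√337)*(1/95) = -1/475 + I*√337/95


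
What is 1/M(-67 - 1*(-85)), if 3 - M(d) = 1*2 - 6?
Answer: ⅐ ≈ 0.14286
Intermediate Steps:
M(d) = 7 (M(d) = 3 - (1*2 - 6) = 3 - (2 - 6) = 3 - 1*(-4) = 3 + 4 = 7)
1/M(-67 - 1*(-85)) = 1/7 = ⅐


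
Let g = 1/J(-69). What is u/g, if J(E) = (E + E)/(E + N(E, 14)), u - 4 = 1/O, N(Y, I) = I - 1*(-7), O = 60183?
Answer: 5536859/481464 ≈ 11.500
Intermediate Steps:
N(Y, I) = 7 + I (N(Y, I) = I + 7 = 7 + I)
u = 240733/60183 (u = 4 + 1/60183 = 240733/60183 ≈ 4.0000)
J(E) = 2*E/(21 + E) (J(E) = (E + E)/(E + (7 + 14)) = (2*E)/(E + 21) = (2*E)/(21 + E) = 2*E/(21 + E))
g = 8/23 (g = 1/(2*(-69)/(21 - 69)) = 1/(2*(-69)/(-48)) = 1/(2*(-69)*(-1/48)) = 1/(23/8) = 8/23 ≈ 0.34783)
u/g = 240733/(60183*(8/23)) = (240733/60183)*(23/8) = 5536859/481464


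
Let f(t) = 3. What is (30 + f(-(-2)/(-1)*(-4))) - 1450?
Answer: -1417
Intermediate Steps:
(30 + f(-(-2)/(-1)*(-4))) - 1450 = (30 + 3) - 1450 = 33 - 1450 = -1417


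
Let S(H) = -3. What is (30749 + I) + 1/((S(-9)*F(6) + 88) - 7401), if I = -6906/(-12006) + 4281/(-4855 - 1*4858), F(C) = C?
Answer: 4381235425147976/142483212003 ≈ 30749.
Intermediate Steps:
I = 2613382/19435713 (I = -6906*(-1/12006) + 4281/(-4855 - 4858) = 1151/2001 + 4281/(-9713) = 1151/2001 + 4281*(-1/9713) = 1151/2001 - 4281/9713 = 2613382/19435713 ≈ 0.13446)
(30749 + I) + 1/((S(-9)*F(6) + 88) - 7401) = (30749 + 2613382/19435713) + 1/((-3*6 + 88) - 7401) = 597631352419/19435713 + 1/((-18 + 88) - 7401) = 597631352419/19435713 + 1/(70 - 7401) = 597631352419/19435713 + 1/(-7331) = 597631352419/19435713 - 1/7331 = 4381235425147976/142483212003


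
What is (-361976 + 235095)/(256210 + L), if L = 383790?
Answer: -126881/640000 ≈ -0.19825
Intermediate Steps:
(-361976 + 235095)/(256210 + L) = (-361976 + 235095)/(256210 + 383790) = -126881/640000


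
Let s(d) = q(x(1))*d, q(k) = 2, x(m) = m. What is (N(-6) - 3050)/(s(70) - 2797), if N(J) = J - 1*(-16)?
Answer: 3040/2657 ≈ 1.1441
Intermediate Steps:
N(J) = 16 + J (N(J) = J + 16 = 16 + J)
s(d) = 2*d
(N(-6) - 3050)/(s(70) - 2797) = ((16 - 6) - 3050)/(2*70 - 2797) = (10 - 3050)/(140 - 2797) = -3040/(-2657) = -3040*(-1/2657) = 3040/2657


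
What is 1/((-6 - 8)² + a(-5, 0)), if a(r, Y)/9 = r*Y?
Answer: 1/196 ≈ 0.0051020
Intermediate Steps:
a(r, Y) = 9*Y*r (a(r, Y) = 9*(r*Y) = 9*(Y*r) = 9*Y*r)
1/((-6 - 8)² + a(-5, 0)) = 1/((-6 - 8)² + 9*0*(-5)) = 1/((-14)² + 0) = 1/(196 + 0) = 1/196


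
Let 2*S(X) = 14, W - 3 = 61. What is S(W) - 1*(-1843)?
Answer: 1850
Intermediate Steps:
W = 64 (W = 3 + 61 = 64)
S(X) = 7 (S(X) = (½)*14 = 7)
S(W) - 1*(-1843) = 7 - 1*(-1843) = 7 + 1843 = 1850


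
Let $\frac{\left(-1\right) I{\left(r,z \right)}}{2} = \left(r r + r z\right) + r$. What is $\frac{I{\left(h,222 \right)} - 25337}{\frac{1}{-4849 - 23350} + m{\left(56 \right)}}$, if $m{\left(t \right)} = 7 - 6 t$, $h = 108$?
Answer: $\frac{2730593767}{9277472} \approx 294.33$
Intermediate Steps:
$I{\left(r,z \right)} = - 2 r - 2 r^{2} - 2 r z$ ($I{\left(r,z \right)} = - 2 \left(\left(r r + r z\right) + r\right) = - 2 \left(\left(r^{2} + r z\right) + r\right) = - 2 \left(r + r^{2} + r z\right) = - 2 r - 2 r^{2} - 2 r z$)
$\frac{I{\left(h,222 \right)} - 25337}{\frac{1}{-4849 - 23350} + m{\left(56 \right)}} = \frac{\left(-2\right) 108 \left(1 + 108 + 222\right) - 25337}{\frac{1}{-4849 - 23350} + \left(7 - 336\right)} = \frac{\left(-2\right) 108 \cdot 331 - 25337}{\frac{1}{-28199} + \left(7 - 336\right)} = \frac{-71496 - 25337}{- \frac{1}{28199} - 329} = - \frac{96833}{- \frac{9277472}{28199}} = \left(-96833\right) \left(- \frac{28199}{9277472}\right) = \frac{2730593767}{9277472}$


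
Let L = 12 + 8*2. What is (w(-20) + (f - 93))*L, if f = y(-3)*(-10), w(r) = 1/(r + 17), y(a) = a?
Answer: -5320/3 ≈ -1773.3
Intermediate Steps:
w(r) = 1/(17 + r)
f = 30 (f = -3*(-10) = 30)
L = 28 (L = 12 + 16 = 28)
(w(-20) + (f - 93))*L = (1/(17 - 20) + (30 - 93))*28 = (1/(-3) - 63)*28 = (-1/3 - 63)*28 = -190/3*28 = -5320/3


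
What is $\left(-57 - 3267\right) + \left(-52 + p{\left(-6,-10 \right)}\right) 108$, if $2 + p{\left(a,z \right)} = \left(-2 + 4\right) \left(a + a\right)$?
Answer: $-11748$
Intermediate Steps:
$p{\left(a,z \right)} = -2 + 4 a$ ($p{\left(a,z \right)} = -2 + \left(-2 + 4\right) \left(a + a\right) = -2 + 2 \cdot 2 a = -2 + 4 a$)
$\left(-57 - 3267\right) + \left(-52 + p{\left(-6,-10 \right)}\right) 108 = \left(-57 - 3267\right) + \left(-52 + \left(-2 + 4 \left(-6\right)\right)\right) 108 = \left(-57 - 3267\right) + \left(-52 - 26\right) 108 = -3324 + \left(-52 - 26\right) 108 = -3324 - 8424 = -11748$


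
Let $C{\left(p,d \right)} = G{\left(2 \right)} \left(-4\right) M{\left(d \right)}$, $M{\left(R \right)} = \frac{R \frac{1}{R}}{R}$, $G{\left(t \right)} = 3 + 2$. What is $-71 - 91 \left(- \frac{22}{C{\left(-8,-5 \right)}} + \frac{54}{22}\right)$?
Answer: $\frac{4535}{22} \approx 206.14$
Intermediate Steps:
$G{\left(t \right)} = 5$
$M{\left(R \right)} = \frac{1}{R}$ ($M{\left(R \right)} = 1 \frac{1}{R} = \frac{1}{R}$)
$C{\left(p,d \right)} = - \frac{20}{d}$ ($C{\left(p,d \right)} = \frac{5 \left(-4\right)}{d} = - \frac{20}{d}$)
$-71 - 91 \left(- \frac{22}{C{\left(-8,-5 \right)}} + \frac{54}{22}\right) = -71 - 91 \left(- \frac{22}{\left(-20\right) \frac{1}{-5}} + \frac{54}{22}\right) = -71 - 91 \left(- \frac{22}{\left(-20\right) \left(- \frac{1}{5}\right)} + 54 \cdot \frac{1}{22}\right) = -71 - 91 \left(- \frac{22}{4} + \frac{27}{11}\right) = -71 - 91 \left(\left(-22\right) \frac{1}{4} + \frac{27}{11}\right) = -71 - 91 \left(- \frac{11}{2} + \frac{27}{11}\right) = -71 - - \frac{6097}{22} = -71 + \frac{6097}{22} = \frac{4535}{22}$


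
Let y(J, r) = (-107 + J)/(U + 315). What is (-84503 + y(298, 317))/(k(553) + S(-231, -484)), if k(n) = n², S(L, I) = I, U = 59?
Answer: -31603931/114191550 ≈ -0.27676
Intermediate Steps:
y(J, r) = -107/374 + J/374 (y(J, r) = (-107 + J)/(59 + 315) = (-107 + J)/374 = (-107 + J)*(1/374) = -107/374 + J/374)
(-84503 + y(298, 317))/(k(553) + S(-231, -484)) = (-84503 + (-107/374 + (1/374)*298))/(553² - 484) = (-84503 + (-107/374 + 149/187))/(305809 - 484) = (-84503 + 191/374)/305325 = -31603931/374*1/305325 = -31603931/114191550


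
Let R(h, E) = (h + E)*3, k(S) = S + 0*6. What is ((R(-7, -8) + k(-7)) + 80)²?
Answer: 784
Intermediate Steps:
k(S) = S (k(S) = S + 0 = S)
R(h, E) = 3*E + 3*h (R(h, E) = (E + h)*3 = 3*E + 3*h)
((R(-7, -8) + k(-7)) + 80)² = (((3*(-8) + 3*(-7)) - 7) + 80)² = (((-24 - 21) - 7) + 80)² = ((-45 - 7) + 80)² = (-52 + 80)² = 28² = 784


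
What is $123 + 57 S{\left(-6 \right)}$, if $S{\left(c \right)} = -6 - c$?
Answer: $123$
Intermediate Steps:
$123 + 57 S{\left(-6 \right)} = 123 + 57 \left(-6 - -6\right) = 123 + 57 \left(-6 + 6\right) = 123 + 57 \cdot 0 = 123 + 0 = 123$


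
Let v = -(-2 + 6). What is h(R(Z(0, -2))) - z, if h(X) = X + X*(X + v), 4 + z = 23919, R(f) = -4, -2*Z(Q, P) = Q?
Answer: -23887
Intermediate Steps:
Z(Q, P) = -Q/2
v = -4 (v = -1*4 = -4)
z = 23915 (z = -4 + 23919 = 23915)
h(X) = X + X*(-4 + X) (h(X) = X + X*(X - 4) = X + X*(-4 + X))
h(R(Z(0, -2))) - z = -4*(-3 - 4) - 1*23915 = -4*(-7) - 23915 = 28 - 23915 = -23887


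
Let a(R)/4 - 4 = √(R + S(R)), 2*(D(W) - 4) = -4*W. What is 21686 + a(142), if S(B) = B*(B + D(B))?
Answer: 21702 + 4*I*√19454 ≈ 21702.0 + 557.91*I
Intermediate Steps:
D(W) = 4 - 2*W (D(W) = 4 + (-4*W)/2 = 4 - 2*W)
S(B) = B*(4 - B) (S(B) = B*(B + (4 - 2*B)) = B*(4 - B))
a(R) = 16 + 4*√(R + R*(4 - R))
21686 + a(142) = 21686 + (16 + 4*√(142*(5 - 1*142))) = 21686 + (16 + 4*√(142*(5 - 142))) = 21686 + (16 + 4*√(142*(-137))) = 21686 + (16 + 4*√(-19454)) = 21686 + (16 + 4*(I*√19454)) = 21686 + (16 + 4*I*√19454) = 21702 + 4*I*√19454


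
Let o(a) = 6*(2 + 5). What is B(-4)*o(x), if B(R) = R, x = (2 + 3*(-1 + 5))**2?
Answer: -168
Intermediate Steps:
x = 196 (x = (2 + 3*4)**2 = (2 + 12)**2 = 14**2 = 196)
o(a) = 42 (o(a) = 6*7 = 42)
B(-4)*o(x) = -4*42 = -168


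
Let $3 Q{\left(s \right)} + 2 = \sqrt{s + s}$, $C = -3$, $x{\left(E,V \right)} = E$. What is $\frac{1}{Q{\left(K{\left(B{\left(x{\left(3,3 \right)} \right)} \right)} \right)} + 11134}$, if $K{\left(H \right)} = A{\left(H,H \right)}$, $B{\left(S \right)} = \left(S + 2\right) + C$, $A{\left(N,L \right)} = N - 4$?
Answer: $\frac{25050}{278890001} - \frac{3 i}{557780002} \approx 8.982 \cdot 10^{-5} - 5.3785 \cdot 10^{-9} i$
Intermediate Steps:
$A{\left(N,L \right)} = -4 + N$
$B{\left(S \right)} = -1 + S$ ($B{\left(S \right)} = \left(S + 2\right) - 3 = \left(2 + S\right) - 3 = -1 + S$)
$K{\left(H \right)} = -4 + H$
$Q{\left(s \right)} = - \frac{2}{3} + \frac{\sqrt{2} \sqrt{s}}{3}$ ($Q{\left(s \right)} = - \frac{2}{3} + \frac{\sqrt{s + s}}{3} = - \frac{2}{3} + \frac{\sqrt{2 s}}{3} = - \frac{2}{3} + \frac{\sqrt{2} \sqrt{s}}{3}$)
$\frac{1}{Q{\left(K{\left(B{\left(x{\left(3,3 \right)} \right)} \right)} \right)} + 11134} = \frac{1}{\left(- \frac{2}{3} + \frac{\sqrt{2} \sqrt{-4 + \left(-1 + 3\right)}}{3}\right) + 11134} = \frac{1}{\left(- \frac{2}{3} + \frac{\sqrt{2} \sqrt{-4 + 2}}{3}\right) + 11134} = \frac{1}{\left(- \frac{2}{3} + \frac{\sqrt{2} \sqrt{-2}}{3}\right) + 11134} = \frac{1}{\left(- \frac{2}{3} + \frac{\sqrt{2} i \sqrt{2}}{3}\right) + 11134} = \frac{1}{\left(- \frac{2}{3} + \frac{2 i}{3}\right) + 11134} = \frac{1}{\frac{33400}{3} + \frac{2 i}{3}} = \frac{9 \left(\frac{33400}{3} - \frac{2 i}{3}\right)}{1115560004}$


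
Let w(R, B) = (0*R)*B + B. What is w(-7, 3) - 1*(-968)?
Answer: 971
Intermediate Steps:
w(R, B) = B (w(R, B) = 0*B + B = 0 + B = B)
w(-7, 3) - 1*(-968) = 3 - 1*(-968) = 3 + 968 = 971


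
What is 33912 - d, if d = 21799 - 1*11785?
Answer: 23898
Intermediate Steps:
d = 10014 (d = 21799 - 11785 = 10014)
33912 - d = 33912 - 1*10014 = 33912 - 10014 = 23898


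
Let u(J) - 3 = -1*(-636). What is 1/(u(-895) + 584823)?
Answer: 1/585462 ≈ 1.7081e-6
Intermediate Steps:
u(J) = 639 (u(J) = 3 - 1*(-636) = 3 + 636 = 639)
1/(u(-895) + 584823) = 1/(639 + 584823) = 1/585462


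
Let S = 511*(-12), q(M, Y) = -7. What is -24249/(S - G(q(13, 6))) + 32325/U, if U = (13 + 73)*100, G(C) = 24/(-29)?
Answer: 39317383/5097048 ≈ 7.7138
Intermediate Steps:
S = -6132
G(C) = -24/29 (G(C) = 24*(-1/29) = -24/29)
U = 8600 (U = 86*100 = 8600)
-24249/(S - G(q(13, 6))) + 32325/U = -24249/(-6132 - 1*(-24/29)) + 32325/8600 = -24249/(-6132 + 24/29) + 32325*(1/8600) = -24249/(-177804/29) + 1293/344 = -24249*(-29/177804) + 1293/344 = 234407/59268 + 1293/344 = 39317383/5097048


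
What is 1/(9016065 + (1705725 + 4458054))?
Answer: 1/15179844 ≈ 6.5877e-8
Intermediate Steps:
1/(9016065 + (1705725 + 4458054)) = 1/(9016065 + 6163779) = 1/15179844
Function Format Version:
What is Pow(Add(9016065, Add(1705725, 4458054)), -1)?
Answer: Rational(1, 15179844) ≈ 6.5877e-8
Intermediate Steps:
Pow(Add(9016065, Add(1705725, 4458054)), -1) = Pow(Add(9016065, 6163779), -1) = Pow(15179844, -1) = Rational(1, 15179844)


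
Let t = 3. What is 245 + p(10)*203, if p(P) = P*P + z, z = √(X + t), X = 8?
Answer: 20545 + 203*√11 ≈ 21218.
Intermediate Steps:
z = √11 (z = √(8 + 3) = √11 ≈ 3.3166)
p(P) = √11 + P² (p(P) = P*P + √11 = P² + √11 = √11 + P²)
245 + p(10)*203 = 245 + (√11 + 10²)*203 = 245 + (√11 + 100)*203 = 245 + (100 + √11)*203 = 245 + (20300 + 203*√11) = 20545 + 203*√11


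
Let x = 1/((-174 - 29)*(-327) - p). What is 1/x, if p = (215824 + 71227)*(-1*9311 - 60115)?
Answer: 19928869107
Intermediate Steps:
p = -19928802726 (p = 287051*(-9311 - 60115) = 287051*(-69426) = -19928802726)
x = 1/19928869107 (x = 1/((-174 - 29)*(-327) - 1*(-19928802726)) = 1/(-203*(-327) + 19928802726) = 1/(66381 + 19928802726) = 1/19928869107 ≈ 5.0178e-11)
1/x = 1/(1/19928869107) = 19928869107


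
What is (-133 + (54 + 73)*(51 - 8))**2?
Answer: 28387584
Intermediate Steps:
(-133 + (54 + 73)*(51 - 8))**2 = (-133 + 127*43)**2 = (-133 + 5461)**2 = 5328**2 = 28387584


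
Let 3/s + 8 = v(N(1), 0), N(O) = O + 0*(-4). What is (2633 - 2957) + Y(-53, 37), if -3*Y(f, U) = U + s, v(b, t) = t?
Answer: -8069/24 ≈ -336.21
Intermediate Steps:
N(O) = O (N(O) = O + 0 = O)
s = -3/8 (s = 3/(-8 + 0) = 3/(-8) = 3*(-⅛) = -3/8 ≈ -0.37500)
Y(f, U) = ⅛ - U/3 (Y(f, U) = -(U - 3/8)/3 = -(-3/8 + U)/3 = ⅛ - U/3)
(2633 - 2957) + Y(-53, 37) = (2633 - 2957) + (⅛ - ⅓*37) = -324 + (⅛ - 37/3) = -324 - 293/24 = -8069/24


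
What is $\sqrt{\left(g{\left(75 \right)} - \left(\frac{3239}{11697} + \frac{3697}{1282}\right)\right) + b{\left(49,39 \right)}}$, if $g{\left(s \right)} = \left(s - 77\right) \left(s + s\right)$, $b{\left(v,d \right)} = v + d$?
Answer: $\frac{i \sqrt{48382460012049870}}{14995554} \approx 14.668 i$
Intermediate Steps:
$b{\left(v,d \right)} = d + v$
$g{\left(s \right)} = 2 s \left(-77 + s\right)$ ($g{\left(s \right)} = \left(-77 + s\right) 2 s = 2 s \left(-77 + s\right)$)
$\sqrt{\left(g{\left(75 \right)} - \left(\frac{3239}{11697} + \frac{3697}{1282}\right)\right) + b{\left(49,39 \right)}} = \sqrt{\left(2 \cdot 75 \left(-77 + 75\right) - \left(\frac{3239}{11697} + \frac{3697}{1282}\right)\right) + \left(39 + 49\right)} = \sqrt{\left(2 \cdot 75 \left(-2\right) - \frac{47396207}{14995554}\right) + 88} = \sqrt{\left(-300 - \frac{47396207}{14995554}\right) + 88} = \sqrt{- \frac{4546062407}{14995554} + 88} = \sqrt{- \frac{3226453655}{14995554}} = \frac{i \sqrt{48382460012049870}}{14995554}$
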